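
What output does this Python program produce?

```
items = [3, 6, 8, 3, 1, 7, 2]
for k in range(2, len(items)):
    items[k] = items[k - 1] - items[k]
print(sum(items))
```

k=2: items[2] = 6-8 = -2 → [3, 6, -2, 3, 1, 7, 2]
k=3: items[3] = (-2)-3 = -5 → [3, 6, -2, -5, 1, 7, 2]
k=4: items[4] = (-5)-1 = -6 → [3, 6, -2, -5, -6, 7, 2]
k=5: items[5] = (-6)-7 = -13 → [3, 6, -2, -5, -6, -13, 2]
k=6: items[6] = (-13)-2 = -15 → [3, 6, -2, -5, -6, -13, -15]
sum = -32

-32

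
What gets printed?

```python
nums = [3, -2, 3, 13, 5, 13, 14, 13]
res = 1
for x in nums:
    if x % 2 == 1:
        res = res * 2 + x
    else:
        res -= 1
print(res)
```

x=3: odd, res = 1*2+3 = 5
x=-2: not odd, res = 5-1 = 4
x=3: odd, res = 4*2+3 = 11
x=13: odd, res = 11*2+13 = 35
x=5: odd, res = 35*2+5 = 75
x=13: odd, res = 75*2+13 = 163
x=14: not odd, res = 163-1 = 162
x=13: odd, res = 162*2+13 = 337

337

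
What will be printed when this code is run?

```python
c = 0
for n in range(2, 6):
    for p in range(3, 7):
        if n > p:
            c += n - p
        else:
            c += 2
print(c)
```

n=2,p=3: not 2>3, c = 0+2 = 2
n=2,p=4: not 2>4, c = 2+2 = 4
n=2,p=5: not 2>5, c = 4+2 = 6
n=2,p=6: not 2>6, c = 6+2 = 8
n=3,p=3: not 3>3, c = 8+2 = 10
n=3,p=4: not 3>4, c = 10+2 = 12
n=3,p=5: not 3>5, c = 12+2 = 14
n=3,p=6: not 3>6, c = 14+2 = 16
n=4,p=3: 4>3, c = 16+1 = 17
n=4,p=4: not 4>4, c = 17+2 = 19
n=4,p=5: not 4>5, c = 19+2 = 21
n=4,p=6: not 4>6, c = 21+2 = 23
n=5,p=3: 5>3, c = 23+2 = 25
n=5,p=4: 5>4, c = 25+1 = 26
n=5,p=5: not 5>5, c = 26+2 = 28
n=5,p=6: not 5>6, c = 28+2 = 30

30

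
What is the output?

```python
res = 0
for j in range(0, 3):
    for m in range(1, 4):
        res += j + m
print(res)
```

27

j=0,m=1: res = 0+1 = 1
j=0,m=2: res = 1+2 = 3
j=0,m=3: res = 3+3 = 6
j=1,m=1: res = 6+2 = 8
j=1,m=2: res = 8+3 = 11
j=1,m=3: res = 11+4 = 15
j=2,m=1: res = 15+3 = 18
j=2,m=2: res = 18+4 = 22
j=2,m=3: res = 22+5 = 27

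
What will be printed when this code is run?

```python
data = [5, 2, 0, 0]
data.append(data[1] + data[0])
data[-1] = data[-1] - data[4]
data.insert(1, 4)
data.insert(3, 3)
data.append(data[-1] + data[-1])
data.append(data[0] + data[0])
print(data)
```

[5, 4, 2, 3, 0, 0, 0, 0, 10]

append data[1]+data[0] = 2+5 = 7 → [5, 2, 0, 0, 7]
data[-1] = data[-1]-data[4] = 7-7 = 0 → [5, 2, 0, 0, 0]
insert 4 at 1 → [5, 4, 2, 0, 0, 0]
insert 3 at 3 → [5, 4, 2, 3, 0, 0, 0]
append data[-1]+data[-1] = 0+0 = 0 → [5, 4, 2, 3, 0, 0, 0, 0]
append data[0]+data[0] = 5+5 = 10 → [5, 4, 2, 3, 0, 0, 0, 0, 10]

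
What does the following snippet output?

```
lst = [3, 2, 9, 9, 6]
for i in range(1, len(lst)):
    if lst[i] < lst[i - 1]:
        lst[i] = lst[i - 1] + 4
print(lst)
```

i=1: 2<3, lst[1] = 3+4 = 7 → [3, 7, 9, 9, 6]
i=2: 9>=7, unchanged → [3, 7, 9, 9, 6]
i=3: 9>=9, unchanged → [3, 7, 9, 9, 6]
i=4: 6<9, lst[4] = 9+4 = 13 → [3, 7, 9, 9, 13]

[3, 7, 9, 9, 13]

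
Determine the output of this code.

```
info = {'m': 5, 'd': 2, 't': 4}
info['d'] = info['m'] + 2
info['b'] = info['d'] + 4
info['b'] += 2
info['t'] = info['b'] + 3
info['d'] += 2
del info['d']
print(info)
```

info['d'] = info['m']+2 = 7 → {'m': 5, 'd': 7, 't': 4}
info['b'] = info['d']+4 = 11 → {'m': 5, 'd': 7, 't': 4, 'b': 11}
info['b'] = 11+2 = 13 → {'m': 5, 'd': 7, 't': 4, 'b': 13}
info['t'] = info['b']+3 = 16 → {'m': 5, 'd': 7, 't': 16, 'b': 13}
info['d'] = 7+2 = 9 → {'m': 5, 'd': 9, 't': 16, 'b': 13}
del 'd' → {'m': 5, 't': 16, 'b': 13}

{'m': 5, 't': 16, 'b': 13}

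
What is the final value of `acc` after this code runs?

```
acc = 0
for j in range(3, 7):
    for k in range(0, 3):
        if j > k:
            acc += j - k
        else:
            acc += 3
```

j=3,k=0: 3>0, acc = 0+3 = 3
j=3,k=1: 3>1, acc = 3+2 = 5
j=3,k=2: 3>2, acc = 5+1 = 6
j=4,k=0: 4>0, acc = 6+4 = 10
j=4,k=1: 4>1, acc = 10+3 = 13
j=4,k=2: 4>2, acc = 13+2 = 15
j=5,k=0: 5>0, acc = 15+5 = 20
j=5,k=1: 5>1, acc = 20+4 = 24
j=5,k=2: 5>2, acc = 24+3 = 27
j=6,k=0: 6>0, acc = 27+6 = 33
j=6,k=1: 6>1, acc = 33+5 = 38
j=6,k=2: 6>2, acc = 38+4 = 42

42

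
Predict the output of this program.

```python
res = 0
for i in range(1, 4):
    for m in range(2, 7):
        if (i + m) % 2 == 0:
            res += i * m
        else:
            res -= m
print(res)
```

i=1,m=2: odd sum, res = 0-2 = -2
i=1,m=3: even sum, res = (-2)+3 = 1
i=1,m=4: odd sum, res = 1-4 = -3
i=1,m=5: even sum, res = (-3)+5 = 2
i=1,m=6: odd sum, res = 2-6 = -4
i=2,m=2: even sum, res = (-4)+4 = 0
i=2,m=3: odd sum, res = 0-3 = -3
i=2,m=4: even sum, res = (-3)+8 = 5
i=2,m=5: odd sum, res = 5-5 = 0
i=2,m=6: even sum, res = 0+12 = 12
i=3,m=2: odd sum, res = 12-2 = 10
i=3,m=3: even sum, res = 10+9 = 19
i=3,m=4: odd sum, res = 19-4 = 15
i=3,m=5: even sum, res = 15+15 = 30
i=3,m=6: odd sum, res = 30-6 = 24

24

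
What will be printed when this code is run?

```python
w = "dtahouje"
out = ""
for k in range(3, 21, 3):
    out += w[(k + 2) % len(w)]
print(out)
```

k=3: add w[5]='u' → 'u'
k=6: add w[0]='d' → 'ud'
k=9: add w[3]='h' → 'udh'
k=12: add w[6]='j' → 'udhj'
k=15: add w[1]='t' → 'udhjt'
k=18: add w[4]='o' → 'udhjto'

udhjto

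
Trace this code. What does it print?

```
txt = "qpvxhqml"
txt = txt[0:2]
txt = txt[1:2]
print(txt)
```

p

slice [0:2] → 'qp'
slice [1:2] → 'p'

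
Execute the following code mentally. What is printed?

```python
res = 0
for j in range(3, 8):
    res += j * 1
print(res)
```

25

j=3: res = 0+3*1 = 3
j=4: res = 3+4*1 = 7
j=5: res = 7+5*1 = 12
j=6: res = 12+6*1 = 18
j=7: res = 18+7*1 = 25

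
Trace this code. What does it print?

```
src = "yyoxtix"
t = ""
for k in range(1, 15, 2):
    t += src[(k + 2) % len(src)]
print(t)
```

k=1: add src[3]='x' → 'x'
k=3: add src[5]='i' → 'xi'
k=5: add src[0]='y' → 'xiy'
k=7: add src[2]='o' → 'xiyo'
k=9: add src[4]='t' → 'xiyot'
k=11: add src[6]='x' → 'xiyotx'
k=13: add src[1]='y' → 'xiyotxy'

xiyotxy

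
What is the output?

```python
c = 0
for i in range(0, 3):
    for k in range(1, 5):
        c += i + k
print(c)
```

i=0,k=1: c = 0+1 = 1
i=0,k=2: c = 1+2 = 3
i=0,k=3: c = 3+3 = 6
i=0,k=4: c = 6+4 = 10
i=1,k=1: c = 10+2 = 12
i=1,k=2: c = 12+3 = 15
i=1,k=3: c = 15+4 = 19
i=1,k=4: c = 19+5 = 24
i=2,k=1: c = 24+3 = 27
i=2,k=2: c = 27+4 = 31
i=2,k=3: c = 31+5 = 36
i=2,k=4: c = 36+6 = 42

42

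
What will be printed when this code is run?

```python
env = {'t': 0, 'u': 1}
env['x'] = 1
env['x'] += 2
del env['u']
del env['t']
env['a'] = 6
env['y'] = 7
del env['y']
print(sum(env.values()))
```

env['x'] = 1 → {'t': 0, 'u': 1, 'x': 1}
env['x'] = 1+2 = 3 → {'t': 0, 'u': 1, 'x': 3}
del 'u' → {'t': 0, 'x': 3}
del 't' → {'x': 3}
env['a'] = 6 → {'x': 3, 'a': 6}
env['y'] = 7 → {'x': 3, 'a': 6, 'y': 7}
del 'y' → {'x': 3, 'a': 6}
sum of values = 9

9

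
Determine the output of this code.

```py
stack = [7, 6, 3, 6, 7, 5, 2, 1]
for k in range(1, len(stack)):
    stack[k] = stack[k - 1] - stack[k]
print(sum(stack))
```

-82

k=1: stack[1] = 7-6 = 1 → [7, 1, 3, 6, 7, 5, 2, 1]
k=2: stack[2] = 1-3 = -2 → [7, 1, -2, 6, 7, 5, 2, 1]
k=3: stack[3] = (-2)-6 = -8 → [7, 1, -2, -8, 7, 5, 2, 1]
k=4: stack[4] = (-8)-7 = -15 → [7, 1, -2, -8, -15, 5, 2, 1]
k=5: stack[5] = (-15)-5 = -20 → [7, 1, -2, -8, -15, -20, 2, 1]
k=6: stack[6] = (-20)-2 = -22 → [7, 1, -2, -8, -15, -20, -22, 1]
k=7: stack[7] = (-22)-1 = -23 → [7, 1, -2, -8, -15, -20, -22, -23]
sum = -82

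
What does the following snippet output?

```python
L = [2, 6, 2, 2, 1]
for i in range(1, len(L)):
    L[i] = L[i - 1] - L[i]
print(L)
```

[2, -4, -6, -8, -9]

i=1: L[1] = 2-6 = -4 → [2, -4, 2, 2, 1]
i=2: L[2] = (-4)-2 = -6 → [2, -4, -6, 2, 1]
i=3: L[3] = (-6)-2 = -8 → [2, -4, -6, -8, 1]
i=4: L[4] = (-8)-1 = -9 → [2, -4, -6, -8, -9]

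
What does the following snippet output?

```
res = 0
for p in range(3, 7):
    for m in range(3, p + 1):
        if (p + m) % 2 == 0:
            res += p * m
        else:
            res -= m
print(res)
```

110

p=3,m=3: even sum, res = 0+9 = 9
p=4,m=3: odd sum, res = 9-3 = 6
p=4,m=4: even sum, res = 6+16 = 22
p=5,m=3: even sum, res = 22+15 = 37
p=5,m=4: odd sum, res = 37-4 = 33
p=5,m=5: even sum, res = 33+25 = 58
p=6,m=3: odd sum, res = 58-3 = 55
p=6,m=4: even sum, res = 55+24 = 79
p=6,m=5: odd sum, res = 79-5 = 74
p=6,m=6: even sum, res = 74+36 = 110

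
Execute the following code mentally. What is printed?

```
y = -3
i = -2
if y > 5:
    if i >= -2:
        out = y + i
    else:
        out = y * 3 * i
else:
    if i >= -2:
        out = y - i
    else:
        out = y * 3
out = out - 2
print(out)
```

y=-3, i=-2
y > 5 is False; i >= -2 is True
→ out = y - i = -1
out = (-1)-2 = -3

-3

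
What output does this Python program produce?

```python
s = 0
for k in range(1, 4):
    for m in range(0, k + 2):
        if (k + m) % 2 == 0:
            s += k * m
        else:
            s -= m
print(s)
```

k=1,m=0: odd sum, s = 0-0 = 0
k=1,m=1: even sum, s = 0+1 = 1
k=1,m=2: odd sum, s = 1-2 = -1
k=2,m=0: even sum, s = (-1)+0 = -1
k=2,m=1: odd sum, s = (-1)-1 = -2
k=2,m=2: even sum, s = (-2)+4 = 2
k=2,m=3: odd sum, s = 2-3 = -1
k=3,m=0: odd sum, s = (-1)-0 = -1
k=3,m=1: even sum, s = (-1)+3 = 2
k=3,m=2: odd sum, s = 2-2 = 0
k=3,m=3: even sum, s = 0+9 = 9
k=3,m=4: odd sum, s = 9-4 = 5

5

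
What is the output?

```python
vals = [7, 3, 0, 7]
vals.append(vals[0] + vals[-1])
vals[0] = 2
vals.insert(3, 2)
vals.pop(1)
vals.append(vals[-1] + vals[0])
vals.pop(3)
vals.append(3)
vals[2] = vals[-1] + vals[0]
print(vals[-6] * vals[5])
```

6

append vals[0]+vals[-1] = 7+7 = 14 → [7, 3, 0, 7, 14]
vals[0] = 2 → [2, 3, 0, 7, 14]
insert 2 at 3 → [2, 3, 0, 2, 7, 14]
pop(1) removes 3 → [2, 0, 2, 7, 14]
append vals[-1]+vals[0] = 14+2 = 16 → [2, 0, 2, 7, 14, 16]
pop(3) removes 7 → [2, 0, 2, 14, 16]
append 3 → [2, 0, 2, 14, 16, 3]
vals[2] = vals[-1]+vals[0] = 3+2 = 5 → [2, 0, 5, 14, 16, 3]
vals[-6]*vals[5] = 2*3 = 6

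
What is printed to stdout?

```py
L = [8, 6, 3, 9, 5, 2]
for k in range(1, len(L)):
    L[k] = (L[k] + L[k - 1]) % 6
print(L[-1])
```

3

k=1: L[1] = (6+8)%6 = 2 → [8, 2, 3, 9, 5, 2]
k=2: L[2] = (3+2)%6 = 5 → [8, 2, 5, 9, 5, 2]
k=3: L[3] = (9+5)%6 = 2 → [8, 2, 5, 2, 5, 2]
k=4: L[4] = (5+2)%6 = 1 → [8, 2, 5, 2, 1, 2]
k=5: L[5] = (2+1)%6 = 3 → [8, 2, 5, 2, 1, 3]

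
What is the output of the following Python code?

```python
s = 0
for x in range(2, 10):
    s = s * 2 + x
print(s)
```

757

x=2: s = 0*2+2 = 2
x=3: s = 2*2+3 = 7
x=4: s = 7*2+4 = 18
x=5: s = 18*2+5 = 41
x=6: s = 41*2+6 = 88
x=7: s = 88*2+7 = 183
x=8: s = 183*2+8 = 374
x=9: s = 374*2+9 = 757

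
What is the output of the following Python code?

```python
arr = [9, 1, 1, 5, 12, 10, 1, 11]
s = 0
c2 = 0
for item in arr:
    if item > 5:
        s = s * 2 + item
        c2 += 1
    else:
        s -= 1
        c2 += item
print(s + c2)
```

137

item=9: >5, s = 0*2+9 = 9; c2=1
item=1: not >5, s = 9-1 = 8; c2=2
item=1: not >5, s = 8-1 = 7; c2=3
item=5: not >5, s = 7-1 = 6; c2=8
item=12: >5, s = 6*2+12 = 24; c2=9
item=10: >5, s = 24*2+10 = 58; c2=10
item=1: not >5, s = 58-1 = 57; c2=11
item=11: >5, s = 57*2+11 = 125; c2=12
s+c2 = 125+12 = 137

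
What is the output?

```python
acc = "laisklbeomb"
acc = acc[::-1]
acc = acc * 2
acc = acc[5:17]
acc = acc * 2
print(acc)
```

reverse → 'bmoeblksial'
repeat ×2 → 'bmoeblksialbmoeblksial'
slice [5:17] → 'lksialbmoebl'
repeat ×2 → 'lksialbmoebllksialbmoebl'

lksialbmoebllksialbmoebl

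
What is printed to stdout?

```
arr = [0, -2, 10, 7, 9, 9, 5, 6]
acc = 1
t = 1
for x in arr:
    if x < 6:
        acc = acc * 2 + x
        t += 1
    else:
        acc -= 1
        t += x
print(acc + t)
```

45

x=0: <6, acc = 1*2+0 = 2; t=2
x=-2: <6, acc = 2*2+(-2) = 2; t=3
x=10: not <6, acc = 2-1 = 1; t=13
x=7: not <6, acc = 1-1 = 0; t=20
x=9: not <6, acc = 0-1 = -1; t=29
x=9: not <6, acc = (-1)-1 = -2; t=38
x=5: <6, acc = (-2)*2+5 = 1; t=39
x=6: not <6, acc = 1-1 = 0; t=45
acc+t = 0+45 = 45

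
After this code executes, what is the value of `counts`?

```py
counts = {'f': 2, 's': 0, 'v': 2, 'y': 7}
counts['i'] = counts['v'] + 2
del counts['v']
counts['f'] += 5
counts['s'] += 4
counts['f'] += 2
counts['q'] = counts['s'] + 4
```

counts['i'] = counts['v']+2 = 4 → {'f': 2, 's': 0, 'v': 2, 'y': 7, 'i': 4}
del 'v' → {'f': 2, 's': 0, 'y': 7, 'i': 4}
counts['f'] = 2+5 = 7 → {'f': 7, 's': 0, 'y': 7, 'i': 4}
counts['s'] = 0+4 = 4 → {'f': 7, 's': 4, 'y': 7, 'i': 4}
counts['f'] = 7+2 = 9 → {'f': 9, 's': 4, 'y': 7, 'i': 4}
counts['q'] = counts['s']+4 = 8 → {'f': 9, 's': 4, 'y': 7, 'i': 4, 'q': 8}

{'f': 9, 's': 4, 'y': 7, 'i': 4, 'q': 8}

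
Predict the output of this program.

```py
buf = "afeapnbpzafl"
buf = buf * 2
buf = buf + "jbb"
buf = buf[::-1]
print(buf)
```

bbjlfazpbnpaefalfazpbnpaefa

repeat ×2 → 'afeapnbpzaflafeapnbpzafl'
+ 'jbb' → 'afeapnbpzaflafeapnbpzafljbb'
reverse → 'bbjlfazpbnpaefalfazpbnpaefa'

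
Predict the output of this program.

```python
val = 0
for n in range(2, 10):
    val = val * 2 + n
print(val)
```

n=2: val = 0*2+2 = 2
n=3: val = 2*2+3 = 7
n=4: val = 7*2+4 = 18
n=5: val = 18*2+5 = 41
n=6: val = 41*2+6 = 88
n=7: val = 88*2+7 = 183
n=8: val = 183*2+8 = 374
n=9: val = 374*2+9 = 757

757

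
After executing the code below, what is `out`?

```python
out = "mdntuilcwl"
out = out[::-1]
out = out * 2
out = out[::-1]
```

reverse → 'lwcliutndm'
repeat ×2 → 'lwcliutndmlwcliutndm'
reverse → 'mdntuilcwlmdntuilcwl'

'mdntuilcwlmdntuilcwl'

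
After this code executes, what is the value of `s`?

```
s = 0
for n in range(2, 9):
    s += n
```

n=2: s = 0+2 = 2
n=3: s = 2+3 = 5
n=4: s = 5+4 = 9
n=5: s = 9+5 = 14
n=6: s = 14+6 = 20
n=7: s = 20+7 = 27
n=8: s = 27+8 = 35

35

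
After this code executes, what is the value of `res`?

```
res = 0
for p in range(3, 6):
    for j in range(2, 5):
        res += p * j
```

p=3,j=2: res = 0+6 = 6
p=3,j=3: res = 6+9 = 15
p=3,j=4: res = 15+12 = 27
p=4,j=2: res = 27+8 = 35
p=4,j=3: res = 35+12 = 47
p=4,j=4: res = 47+16 = 63
p=5,j=2: res = 63+10 = 73
p=5,j=3: res = 73+15 = 88
p=5,j=4: res = 88+20 = 108

108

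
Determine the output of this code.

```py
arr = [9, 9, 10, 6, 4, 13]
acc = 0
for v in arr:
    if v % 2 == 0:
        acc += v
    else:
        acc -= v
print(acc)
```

-11

v=9: not even, acc = 0-9 = -9
v=9: not even, acc = (-9)-9 = -18
v=10: even, acc = (-18)+10 = -8
v=6: even, acc = (-8)+6 = -2
v=4: even, acc = (-2)+4 = 2
v=13: not even, acc = 2-13 = -11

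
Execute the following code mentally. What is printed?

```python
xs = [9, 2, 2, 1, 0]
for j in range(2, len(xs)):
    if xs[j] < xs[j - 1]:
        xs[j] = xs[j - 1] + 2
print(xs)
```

j=2: 2>=2, unchanged → [9, 2, 2, 1, 0]
j=3: 1<2, xs[3] = 2+2 = 4 → [9, 2, 2, 4, 0]
j=4: 0<4, xs[4] = 4+2 = 6 → [9, 2, 2, 4, 6]

[9, 2, 2, 4, 6]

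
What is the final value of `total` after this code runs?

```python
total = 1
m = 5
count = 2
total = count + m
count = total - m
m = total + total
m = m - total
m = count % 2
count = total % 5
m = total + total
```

7

total = 2+5 = 7
count = 7-5 = 2
m = 7+7 = 14
m = 14-7 = 7
m = 2%2 = 0
count = 7%5 = 2
m = 7+7 = 14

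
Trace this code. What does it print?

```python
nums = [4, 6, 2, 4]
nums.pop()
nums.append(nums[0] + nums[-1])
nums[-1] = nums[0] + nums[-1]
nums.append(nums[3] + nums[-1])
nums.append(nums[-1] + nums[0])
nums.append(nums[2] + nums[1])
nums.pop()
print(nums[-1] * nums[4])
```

480

pop() removes 4 → [4, 6, 2]
append nums[0]+nums[-1] = 4+2 = 6 → [4, 6, 2, 6]
nums[-1] = nums[0]+nums[-1] = 4+6 = 10 → [4, 6, 2, 10]
append nums[3]+nums[-1] = 10+10 = 20 → [4, 6, 2, 10, 20]
append nums[-1]+nums[0] = 20+4 = 24 → [4, 6, 2, 10, 20, 24]
append nums[2]+nums[1] = 2+6 = 8 → [4, 6, 2, 10, 20, 24, 8]
pop() removes 8 → [4, 6, 2, 10, 20, 24]
nums[-1]*nums[4] = 24*20 = 480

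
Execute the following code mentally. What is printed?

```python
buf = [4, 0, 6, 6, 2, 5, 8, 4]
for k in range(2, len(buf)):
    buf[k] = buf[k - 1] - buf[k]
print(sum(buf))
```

k=2: buf[2] = 0-6 = -6 → [4, 0, -6, 6, 2, 5, 8, 4]
k=3: buf[3] = (-6)-6 = -12 → [4, 0, -6, -12, 2, 5, 8, 4]
k=4: buf[4] = (-12)-2 = -14 → [4, 0, -6, -12, -14, 5, 8, 4]
k=5: buf[5] = (-14)-5 = -19 → [4, 0, -6, -12, -14, -19, 8, 4]
k=6: buf[6] = (-19)-8 = -27 → [4, 0, -6, -12, -14, -19, -27, 4]
k=7: buf[7] = (-27)-4 = -31 → [4, 0, -6, -12, -14, -19, -27, -31]
sum = -105

-105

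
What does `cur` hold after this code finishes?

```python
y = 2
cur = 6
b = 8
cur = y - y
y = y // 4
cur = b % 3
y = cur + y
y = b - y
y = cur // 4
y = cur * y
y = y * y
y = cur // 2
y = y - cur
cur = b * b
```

cur = 2-2 = 0
y = 2//4 = 0
cur = 8%3 = 2
y = 2+0 = 2
y = 8-2 = 6
y = 2//4 = 0
y = 2*0 = 0
y = 0*0 = 0
y = 2//2 = 1
y = 1-2 = -1
cur = 8*8 = 64

64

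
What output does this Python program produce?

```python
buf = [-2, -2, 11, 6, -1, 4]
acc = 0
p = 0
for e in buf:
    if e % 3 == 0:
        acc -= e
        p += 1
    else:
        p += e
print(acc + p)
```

5

e=-2: not %3==0; p=-2
e=-2: not %3==0; p=-4
e=11: not %3==0; p=7
e=6: %3==0, acc = 0-6 = -6; p=8
e=-1: not %3==0; p=7
e=4: not %3==0; p=11
acc+p = (-6)+11 = 5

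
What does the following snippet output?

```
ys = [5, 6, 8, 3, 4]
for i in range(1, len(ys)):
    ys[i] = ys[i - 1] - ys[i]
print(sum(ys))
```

i=1: ys[1] = 5-6 = -1 → [5, -1, 8, 3, 4]
i=2: ys[2] = (-1)-8 = -9 → [5, -1, -9, 3, 4]
i=3: ys[3] = (-9)-3 = -12 → [5, -1, -9, -12, 4]
i=4: ys[4] = (-12)-4 = -16 → [5, -1, -9, -12, -16]
sum = -33

-33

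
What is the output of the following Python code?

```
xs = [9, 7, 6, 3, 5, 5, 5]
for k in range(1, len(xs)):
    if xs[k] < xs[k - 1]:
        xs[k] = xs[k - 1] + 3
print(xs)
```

k=1: 7<9, xs[1] = 9+3 = 12 → [9, 12, 6, 3, 5, 5, 5]
k=2: 6<12, xs[2] = 12+3 = 15 → [9, 12, 15, 3, 5, 5, 5]
k=3: 3<15, xs[3] = 15+3 = 18 → [9, 12, 15, 18, 5, 5, 5]
k=4: 5<18, xs[4] = 18+3 = 21 → [9, 12, 15, 18, 21, 5, 5]
k=5: 5<21, xs[5] = 21+3 = 24 → [9, 12, 15, 18, 21, 24, 5]
k=6: 5<24, xs[6] = 24+3 = 27 → [9, 12, 15, 18, 21, 24, 27]

[9, 12, 15, 18, 21, 24, 27]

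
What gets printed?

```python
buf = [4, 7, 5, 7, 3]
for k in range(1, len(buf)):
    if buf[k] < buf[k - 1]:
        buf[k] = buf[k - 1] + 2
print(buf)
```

k=1: 7>=4, unchanged → [4, 7, 5, 7, 3]
k=2: 5<7, buf[2] = 7+2 = 9 → [4, 7, 9, 7, 3]
k=3: 7<9, buf[3] = 9+2 = 11 → [4, 7, 9, 11, 3]
k=4: 3<11, buf[4] = 11+2 = 13 → [4, 7, 9, 11, 13]

[4, 7, 9, 11, 13]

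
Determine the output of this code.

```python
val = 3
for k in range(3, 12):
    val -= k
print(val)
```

k=3: val = 3-3 = 0
k=4: val = 0-4 = -4
k=5: val = (-4)-5 = -9
k=6: val = (-9)-6 = -15
k=7: val = (-15)-7 = -22
k=8: val = (-22)-8 = -30
k=9: val = (-30)-9 = -39
k=10: val = (-39)-10 = -49
k=11: val = (-49)-11 = -60

-60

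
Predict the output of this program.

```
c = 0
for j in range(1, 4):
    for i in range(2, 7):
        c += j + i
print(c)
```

j=1,i=2: c = 0+3 = 3
j=1,i=3: c = 3+4 = 7
j=1,i=4: c = 7+5 = 12
j=1,i=5: c = 12+6 = 18
j=1,i=6: c = 18+7 = 25
j=2,i=2: c = 25+4 = 29
j=2,i=3: c = 29+5 = 34
j=2,i=4: c = 34+6 = 40
j=2,i=5: c = 40+7 = 47
j=2,i=6: c = 47+8 = 55
j=3,i=2: c = 55+5 = 60
j=3,i=3: c = 60+6 = 66
j=3,i=4: c = 66+7 = 73
j=3,i=5: c = 73+8 = 81
j=3,i=6: c = 81+9 = 90

90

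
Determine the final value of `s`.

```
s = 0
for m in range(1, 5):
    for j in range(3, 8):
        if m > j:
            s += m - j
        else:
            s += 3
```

58

m=1,j=3: not 1>3, s = 0+3 = 3
m=1,j=4: not 1>4, s = 3+3 = 6
m=1,j=5: not 1>5, s = 6+3 = 9
m=1,j=6: not 1>6, s = 9+3 = 12
m=1,j=7: not 1>7, s = 12+3 = 15
m=2,j=3: not 2>3, s = 15+3 = 18
m=2,j=4: not 2>4, s = 18+3 = 21
m=2,j=5: not 2>5, s = 21+3 = 24
m=2,j=6: not 2>6, s = 24+3 = 27
m=2,j=7: not 2>7, s = 27+3 = 30
m=3,j=3: not 3>3, s = 30+3 = 33
m=3,j=4: not 3>4, s = 33+3 = 36
m=3,j=5: not 3>5, s = 36+3 = 39
m=3,j=6: not 3>6, s = 39+3 = 42
m=3,j=7: not 3>7, s = 42+3 = 45
m=4,j=3: 4>3, s = 45+1 = 46
m=4,j=4: not 4>4, s = 46+3 = 49
m=4,j=5: not 4>5, s = 49+3 = 52
m=4,j=6: not 4>6, s = 52+3 = 55
m=4,j=7: not 4>7, s = 55+3 = 58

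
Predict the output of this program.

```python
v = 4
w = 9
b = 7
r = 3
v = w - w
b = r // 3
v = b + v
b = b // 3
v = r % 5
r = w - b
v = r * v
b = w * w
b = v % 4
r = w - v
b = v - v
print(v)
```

27

v = 9-9 = 0
b = 3//3 = 1
v = 1+0 = 1
b = 1//3 = 0
v = 3%5 = 3
r = 9-0 = 9
v = 9*3 = 27
b = 9*9 = 81
b = 27%4 = 3
r = 9-27 = -18
b = 27-27 = 0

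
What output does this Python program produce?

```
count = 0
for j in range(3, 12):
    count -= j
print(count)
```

-63

j=3: count = 0-3 = -3
j=4: count = (-3)-4 = -7
j=5: count = (-7)-5 = -12
j=6: count = (-12)-6 = -18
j=7: count = (-18)-7 = -25
j=8: count = (-25)-8 = -33
j=9: count = (-33)-9 = -42
j=10: count = (-42)-10 = -52
j=11: count = (-52)-11 = -63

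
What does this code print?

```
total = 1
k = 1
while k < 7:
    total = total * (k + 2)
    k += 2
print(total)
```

k=1: total = 1*3 = 3
k=3: total = 3*5 = 15
k=5: total = 15*7 = 105

105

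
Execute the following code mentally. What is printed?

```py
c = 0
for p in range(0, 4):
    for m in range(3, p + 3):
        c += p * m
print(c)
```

p=1,m=3: c = 0+3 = 3
p=2,m=3: c = 3+6 = 9
p=2,m=4: c = 9+8 = 17
p=3,m=3: c = 17+9 = 26
p=3,m=4: c = 26+12 = 38
p=3,m=5: c = 38+15 = 53

53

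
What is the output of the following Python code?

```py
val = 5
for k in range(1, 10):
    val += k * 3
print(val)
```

140

k=1: val = 5+1*3 = 8
k=2: val = 8+2*3 = 14
k=3: val = 14+3*3 = 23
k=4: val = 23+4*3 = 35
k=5: val = 35+5*3 = 50
k=6: val = 50+6*3 = 68
k=7: val = 68+7*3 = 89
k=8: val = 89+8*3 = 113
k=9: val = 113+9*3 = 140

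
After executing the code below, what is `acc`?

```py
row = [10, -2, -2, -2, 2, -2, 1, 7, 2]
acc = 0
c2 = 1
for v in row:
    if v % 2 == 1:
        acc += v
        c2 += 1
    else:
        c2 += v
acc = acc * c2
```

v=10: not odd; c2=11
v=-2: not odd; c2=9
v=-2: not odd; c2=7
v=-2: not odd; c2=5
v=2: not odd; c2=7
v=-2: not odd; c2=5
v=1: odd, acc = 0+1 = 1; c2=6
v=7: odd, acc = 1+7 = 8; c2=7
v=2: not odd; c2=9
acc*c2 = 8*9 = 72

72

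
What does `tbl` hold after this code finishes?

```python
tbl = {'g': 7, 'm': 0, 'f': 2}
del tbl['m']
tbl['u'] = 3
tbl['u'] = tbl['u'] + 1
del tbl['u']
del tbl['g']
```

{'f': 2}

del 'm' → {'g': 7, 'f': 2}
tbl['u'] = 3 → {'g': 7, 'f': 2, 'u': 3}
tbl['u'] = tbl['u']+1 = 4 → {'g': 7, 'f': 2, 'u': 4}
del 'u' → {'g': 7, 'f': 2}
del 'g' → {'f': 2}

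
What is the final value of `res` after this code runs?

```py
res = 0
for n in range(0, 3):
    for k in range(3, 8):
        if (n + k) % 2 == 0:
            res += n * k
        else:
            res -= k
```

-5

n=0,k=3: odd sum, res = 0-3 = -3
n=0,k=4: even sum, res = (-3)+0 = -3
n=0,k=5: odd sum, res = (-3)-5 = -8
n=0,k=6: even sum, res = (-8)+0 = -8
n=0,k=7: odd sum, res = (-8)-7 = -15
n=1,k=3: even sum, res = (-15)+3 = -12
n=1,k=4: odd sum, res = (-12)-4 = -16
n=1,k=5: even sum, res = (-16)+5 = -11
n=1,k=6: odd sum, res = (-11)-6 = -17
n=1,k=7: even sum, res = (-17)+7 = -10
n=2,k=3: odd sum, res = (-10)-3 = -13
n=2,k=4: even sum, res = (-13)+8 = -5
n=2,k=5: odd sum, res = (-5)-5 = -10
n=2,k=6: even sum, res = (-10)+12 = 2
n=2,k=7: odd sum, res = 2-7 = -5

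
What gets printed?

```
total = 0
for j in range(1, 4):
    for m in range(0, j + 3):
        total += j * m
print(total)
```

71

j=1,m=0: total = 0+0 = 0
j=1,m=1: total = 0+1 = 1
j=1,m=2: total = 1+2 = 3
j=1,m=3: total = 3+3 = 6
j=2,m=0: total = 6+0 = 6
j=2,m=1: total = 6+2 = 8
j=2,m=2: total = 8+4 = 12
j=2,m=3: total = 12+6 = 18
j=2,m=4: total = 18+8 = 26
j=3,m=0: total = 26+0 = 26
j=3,m=1: total = 26+3 = 29
j=3,m=2: total = 29+6 = 35
j=3,m=3: total = 35+9 = 44
j=3,m=4: total = 44+12 = 56
j=3,m=5: total = 56+15 = 71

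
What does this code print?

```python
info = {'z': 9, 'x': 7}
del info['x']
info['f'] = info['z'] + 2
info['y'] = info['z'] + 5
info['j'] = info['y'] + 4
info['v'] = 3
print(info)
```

del 'x' → {'z': 9}
info['f'] = info['z']+2 = 11 → {'z': 9, 'f': 11}
info['y'] = info['z']+5 = 14 → {'z': 9, 'f': 11, 'y': 14}
info['j'] = info['y']+4 = 18 → {'z': 9, 'f': 11, 'y': 14, 'j': 18}
info['v'] = 3 → {'z': 9, 'f': 11, 'y': 14, 'j': 18, 'v': 3}

{'z': 9, 'f': 11, 'y': 14, 'j': 18, 'v': 3}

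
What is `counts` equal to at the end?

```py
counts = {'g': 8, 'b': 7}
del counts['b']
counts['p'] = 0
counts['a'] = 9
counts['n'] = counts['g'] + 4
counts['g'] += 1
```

{'g': 9, 'p': 0, 'a': 9, 'n': 12}

del 'b' → {'g': 8}
counts['p'] = 0 → {'g': 8, 'p': 0}
counts['a'] = 9 → {'g': 8, 'p': 0, 'a': 9}
counts['n'] = counts['g']+4 = 12 → {'g': 8, 'p': 0, 'a': 9, 'n': 12}
counts['g'] = 8+1 = 9 → {'g': 9, 'p': 0, 'a': 9, 'n': 12}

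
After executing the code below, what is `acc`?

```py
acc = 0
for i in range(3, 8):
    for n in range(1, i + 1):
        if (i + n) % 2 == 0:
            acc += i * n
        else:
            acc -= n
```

i=3,n=1: even sum, acc = 0+3 = 3
i=3,n=2: odd sum, acc = 3-2 = 1
i=3,n=3: even sum, acc = 1+9 = 10
i=4,n=1: odd sum, acc = 10-1 = 9
i=4,n=2: even sum, acc = 9+8 = 17
i=4,n=3: odd sum, acc = 17-3 = 14
i=4,n=4: even sum, acc = 14+16 = 30
i=5,n=1: even sum, acc = 30+5 = 35
i=5,n=2: odd sum, acc = 35-2 = 33
i=5,n=3: even sum, acc = 33+15 = 48
i=5,n=4: odd sum, acc = 48-4 = 44
i=5,n=5: even sum, acc = 44+25 = 69
i=6,n=1: odd sum, acc = 69-1 = 68
i=6,n=2: even sum, acc = 68+12 = 80
i=6,n=3: odd sum, acc = 80-3 = 77
i=6,n=4: even sum, acc = 77+24 = 101
i=6,n=5: odd sum, acc = 101-5 = 96
i=6,n=6: even sum, acc = 96+36 = 132
i=7,n=1: even sum, acc = 132+7 = 139
i=7,n=2: odd sum, acc = 139-2 = 137
i=7,n=3: even sum, acc = 137+21 = 158
i=7,n=4: odd sum, acc = 158-4 = 154
i=7,n=5: even sum, acc = 154+35 = 189
i=7,n=6: odd sum, acc = 189-6 = 183
i=7,n=7: even sum, acc = 183+49 = 232

232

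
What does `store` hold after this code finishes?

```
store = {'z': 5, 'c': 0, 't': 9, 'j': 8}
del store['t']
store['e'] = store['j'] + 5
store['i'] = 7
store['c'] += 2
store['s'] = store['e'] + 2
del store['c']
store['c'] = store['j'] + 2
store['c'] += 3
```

{'z': 5, 'j': 8, 'e': 13, 'i': 7, 's': 15, 'c': 13}

del 't' → {'z': 5, 'c': 0, 'j': 8}
store['e'] = store['j']+5 = 13 → {'z': 5, 'c': 0, 'j': 8, 'e': 13}
store['i'] = 7 → {'z': 5, 'c': 0, 'j': 8, 'e': 13, 'i': 7}
store['c'] = 0+2 = 2 → {'z': 5, 'c': 2, 'j': 8, 'e': 13, 'i': 7}
store['s'] = store['e']+2 = 15 → {'z': 5, 'c': 2, 'j': 8, 'e': 13, 'i': 7, 's': 15}
del 'c' → {'z': 5, 'j': 8, 'e': 13, 'i': 7, 's': 15}
store['c'] = store['j']+2 = 10 → {'z': 5, 'j': 8, 'e': 13, 'i': 7, 's': 15, 'c': 10}
store['c'] = 10+3 = 13 → {'z': 5, 'j': 8, 'e': 13, 'i': 7, 's': 15, 'c': 13}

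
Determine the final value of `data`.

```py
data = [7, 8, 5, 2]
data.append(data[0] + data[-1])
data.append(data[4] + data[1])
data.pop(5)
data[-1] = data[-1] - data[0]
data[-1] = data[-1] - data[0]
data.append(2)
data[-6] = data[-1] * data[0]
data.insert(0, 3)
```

[3, 14, 8, 5, 2, -5, 2]

append data[0]+data[-1] = 7+2 = 9 → [7, 8, 5, 2, 9]
append data[4]+data[1] = 9+8 = 17 → [7, 8, 5, 2, 9, 17]
pop(5) removes 17 → [7, 8, 5, 2, 9]
data[-1] = data[-1]-data[0] = 9-7 = 2 → [7, 8, 5, 2, 2]
data[-1] = data[-1]-data[0] = 2-7 = -5 → [7, 8, 5, 2, -5]
append 2 → [7, 8, 5, 2, -5, 2]
data[-6] = data[-1]*data[0] = 2*7 = 14 → [14, 8, 5, 2, -5, 2]
insert 3 at 0 → [3, 14, 8, 5, 2, -5, 2]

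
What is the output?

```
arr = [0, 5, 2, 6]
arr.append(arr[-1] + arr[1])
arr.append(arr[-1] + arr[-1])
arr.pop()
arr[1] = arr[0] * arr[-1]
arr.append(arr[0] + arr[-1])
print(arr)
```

append arr[-1]+arr[1] = 6+5 = 11 → [0, 5, 2, 6, 11]
append arr[-1]+arr[-1] = 11+11 = 22 → [0, 5, 2, 6, 11, 22]
pop() removes 22 → [0, 5, 2, 6, 11]
arr[1] = arr[0]*arr[-1] = 0*11 = 0 → [0, 0, 2, 6, 11]
append arr[0]+arr[-1] = 0+11 = 11 → [0, 0, 2, 6, 11, 11]

[0, 0, 2, 6, 11, 11]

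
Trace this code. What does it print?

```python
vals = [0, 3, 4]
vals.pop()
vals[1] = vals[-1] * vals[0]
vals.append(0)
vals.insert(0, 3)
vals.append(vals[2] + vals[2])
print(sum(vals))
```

pop() removes 4 → [0, 3]
vals[1] = vals[-1]*vals[0] = 3*0 = 0 → [0, 0]
append 0 → [0, 0, 0]
insert 3 at 0 → [3, 0, 0, 0]
append vals[2]+vals[2] = 0+0 = 0 → [3, 0, 0, 0, 0]
sum = 3

3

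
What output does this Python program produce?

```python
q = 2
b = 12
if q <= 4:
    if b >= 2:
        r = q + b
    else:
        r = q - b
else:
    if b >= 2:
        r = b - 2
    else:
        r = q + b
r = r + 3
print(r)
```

q=2, b=12
q <= 4 is True; b >= 2 is True
→ r = q + b = 14
r = 14+3 = 17

17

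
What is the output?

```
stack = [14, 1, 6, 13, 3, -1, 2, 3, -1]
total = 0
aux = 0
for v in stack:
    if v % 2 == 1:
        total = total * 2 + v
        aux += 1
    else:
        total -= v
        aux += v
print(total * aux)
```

v=14: not odd, total = 0-14 = -14; aux=14
v=1: odd, total = (-14)*2+1 = -27; aux=15
v=6: not odd, total = (-27)-6 = -33; aux=21
v=13: odd, total = (-33)*2+13 = -53; aux=22
v=3: odd, total = (-53)*2+3 = -103; aux=23
v=-1: odd, total = (-103)*2+(-1) = -207; aux=24
v=2: not odd, total = (-207)-2 = -209; aux=26
v=3: odd, total = (-209)*2+3 = -415; aux=27
v=-1: odd, total = (-415)*2+(-1) = -831; aux=28
total*aux = (-831)*28 = -23268

-23268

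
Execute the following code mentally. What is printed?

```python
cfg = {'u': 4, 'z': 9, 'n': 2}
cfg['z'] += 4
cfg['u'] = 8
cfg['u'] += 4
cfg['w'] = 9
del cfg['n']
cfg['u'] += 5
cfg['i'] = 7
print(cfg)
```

{'u': 17, 'z': 13, 'w': 9, 'i': 7}

cfg['z'] = 9+4 = 13 → {'u': 4, 'z': 13, 'n': 2}
cfg['u'] = 8 → {'u': 8, 'z': 13, 'n': 2}
cfg['u'] = 8+4 = 12 → {'u': 12, 'z': 13, 'n': 2}
cfg['w'] = 9 → {'u': 12, 'z': 13, 'n': 2, 'w': 9}
del 'n' → {'u': 12, 'z': 13, 'w': 9}
cfg['u'] = 12+5 = 17 → {'u': 17, 'z': 13, 'w': 9}
cfg['i'] = 7 → {'u': 17, 'z': 13, 'w': 9, 'i': 7}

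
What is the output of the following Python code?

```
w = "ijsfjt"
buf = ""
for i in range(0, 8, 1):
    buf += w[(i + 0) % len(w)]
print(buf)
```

i=0: add w[0]='i' → 'i'
i=1: add w[1]='j' → 'ij'
i=2: add w[2]='s' → 'ijs'
i=3: add w[3]='f' → 'ijsf'
i=4: add w[4]='j' → 'ijsfj'
i=5: add w[5]='t' → 'ijsfjt'
i=6: add w[0]='i' → 'ijsfjti'
i=7: add w[1]='j' → 'ijsfjtij'

ijsfjtij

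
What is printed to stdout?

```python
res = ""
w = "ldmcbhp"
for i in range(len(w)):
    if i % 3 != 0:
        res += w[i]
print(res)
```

i=0: skip
i=1: add 'd' → 'd'
i=2: add 'm' → 'dm'
i=3: skip
i=4: add 'b' → 'dmb'
i=5: add 'h' → 'dmbh'
i=6: skip

dmbh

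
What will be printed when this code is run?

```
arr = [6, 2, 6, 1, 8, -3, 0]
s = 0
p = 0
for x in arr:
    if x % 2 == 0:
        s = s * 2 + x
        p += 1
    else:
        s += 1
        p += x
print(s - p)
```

x=6: even, s = 0*2+6 = 6; p=1
x=2: even, s = 6*2+2 = 14; p=2
x=6: even, s = 14*2+6 = 34; p=3
x=1: not even, s = 34+1 = 35; p=4
x=8: even, s = 35*2+8 = 78; p=5
x=-3: not even, s = 78+1 = 79; p=2
x=0: even, s = 79*2+0 = 158; p=3
s-p = 158-3 = 155

155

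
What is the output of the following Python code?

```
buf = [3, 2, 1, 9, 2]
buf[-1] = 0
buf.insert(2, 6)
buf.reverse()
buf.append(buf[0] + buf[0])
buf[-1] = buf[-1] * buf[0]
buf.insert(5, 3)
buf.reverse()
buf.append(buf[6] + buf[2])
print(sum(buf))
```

buf[-1] = 0 → [3, 2, 1, 9, 0]
insert 6 at 2 → [3, 2, 6, 1, 9, 0]
reverse → [0, 9, 1, 6, 2, 3]
append buf[0]+buf[0] = 0+0 = 0 → [0, 9, 1, 6, 2, 3, 0]
buf[-1] = buf[-1]*buf[0] = 0*0 = 0 → [0, 9, 1, 6, 2, 3, 0]
insert 3 at 5 → [0, 9, 1, 6, 2, 3, 3, 0]
reverse → [0, 3, 3, 2, 6, 1, 9, 0]
append buf[6]+buf[2] = 9+3 = 12 → [0, 3, 3, 2, 6, 1, 9, 0, 12]
sum = 36

36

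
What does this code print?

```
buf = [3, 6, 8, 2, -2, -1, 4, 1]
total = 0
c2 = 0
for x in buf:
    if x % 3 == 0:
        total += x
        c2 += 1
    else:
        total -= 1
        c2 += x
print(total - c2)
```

-11

x=3: %3==0, total = 0+3 = 3; c2=1
x=6: %3==0, total = 3+6 = 9; c2=2
x=8: not %3==0, total = 9-1 = 8; c2=10
x=2: not %3==0, total = 8-1 = 7; c2=12
x=-2: not %3==0, total = 7-1 = 6; c2=10
x=-1: not %3==0, total = 6-1 = 5; c2=9
x=4: not %3==0, total = 5-1 = 4; c2=13
x=1: not %3==0, total = 4-1 = 3; c2=14
total-c2 = 3-14 = -11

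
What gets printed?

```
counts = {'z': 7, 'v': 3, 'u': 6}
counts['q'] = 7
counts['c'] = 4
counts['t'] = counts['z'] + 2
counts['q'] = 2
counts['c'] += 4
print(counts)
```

counts['q'] = 7 → {'z': 7, 'v': 3, 'u': 6, 'q': 7}
counts['c'] = 4 → {'z': 7, 'v': 3, 'u': 6, 'q': 7, 'c': 4}
counts['t'] = counts['z']+2 = 9 → {'z': 7, 'v': 3, 'u': 6, 'q': 7, 'c': 4, 't': 9}
counts['q'] = 2 → {'z': 7, 'v': 3, 'u': 6, 'q': 2, 'c': 4, 't': 9}
counts['c'] = 4+4 = 8 → {'z': 7, 'v': 3, 'u': 6, 'q': 2, 'c': 8, 't': 9}

{'z': 7, 'v': 3, 'u': 6, 'q': 2, 'c': 8, 't': 9}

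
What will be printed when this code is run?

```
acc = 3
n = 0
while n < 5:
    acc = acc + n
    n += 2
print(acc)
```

n=0: acc = 3+0 = 3
n=2: acc = 3+2 = 5
n=4: acc = 5+4 = 9

9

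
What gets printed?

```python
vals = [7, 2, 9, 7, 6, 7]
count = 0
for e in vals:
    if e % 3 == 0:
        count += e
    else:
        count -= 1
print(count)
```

11

e=7: not %3==0, count = 0-1 = -1
e=2: not %3==0, count = (-1)-1 = -2
e=9: %3==0, count = (-2)+9 = 7
e=7: not %3==0, count = 7-1 = 6
e=6: %3==0, count = 6+6 = 12
e=7: not %3==0, count = 12-1 = 11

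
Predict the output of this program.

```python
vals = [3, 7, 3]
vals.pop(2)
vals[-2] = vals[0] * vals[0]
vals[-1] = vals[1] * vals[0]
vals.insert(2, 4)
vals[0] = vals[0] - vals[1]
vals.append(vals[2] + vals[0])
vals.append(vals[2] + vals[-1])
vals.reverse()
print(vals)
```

pop(2) removes 3 → [3, 7]
vals[-2] = vals[0]*vals[0] = 3*3 = 9 → [9, 7]
vals[-1] = vals[1]*vals[0] = 7*9 = 63 → [9, 63]
insert 4 at 2 → [9, 63, 4]
vals[0] = vals[0]-vals[1] = 9-63 = -54 → [-54, 63, 4]
append vals[2]+vals[0] = 4+(-54) = -50 → [-54, 63, 4, -50]
append vals[2]+vals[-1] = 4+(-50) = -46 → [-54, 63, 4, -50, -46]
reverse → [-46, -50, 4, 63, -54]

[-46, -50, 4, 63, -54]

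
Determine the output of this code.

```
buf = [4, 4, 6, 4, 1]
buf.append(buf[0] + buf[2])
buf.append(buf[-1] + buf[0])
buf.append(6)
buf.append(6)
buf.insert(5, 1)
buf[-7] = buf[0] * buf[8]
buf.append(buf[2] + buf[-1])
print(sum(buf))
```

88

append buf[0]+buf[2] = 4+6 = 10 → [4, 4, 6, 4, 1, 10]
append buf[-1]+buf[0] = 10+4 = 14 → [4, 4, 6, 4, 1, 10, 14]
append 6 → [4, 4, 6, 4, 1, 10, 14, 6]
append 6 → [4, 4, 6, 4, 1, 10, 14, 6, 6]
insert 1 at 5 → [4, 4, 6, 4, 1, 1, 10, 14, 6, 6]
buf[-7] = buf[0]*buf[8] = 4*6 = 24 → [4, 4, 6, 24, 1, 1, 10, 14, 6, 6]
append buf[2]+buf[-1] = 6+6 = 12 → [4, 4, 6, 24, 1, 1, 10, 14, 6, 6, 12]
sum = 88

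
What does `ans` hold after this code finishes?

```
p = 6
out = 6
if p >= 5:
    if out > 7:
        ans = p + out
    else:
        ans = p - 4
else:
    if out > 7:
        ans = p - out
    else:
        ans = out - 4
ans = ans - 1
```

1

p=6, out=6
p >= 5 is True; out > 7 is False
→ ans = p - 4 = 2
ans = 2-1 = 1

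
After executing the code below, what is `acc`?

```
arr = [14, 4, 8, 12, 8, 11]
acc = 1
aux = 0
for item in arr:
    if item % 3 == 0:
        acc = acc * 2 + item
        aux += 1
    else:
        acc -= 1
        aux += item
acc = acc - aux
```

-40

item=14: not %3==0, acc = 1-1 = 0; aux=14
item=4: not %3==0, acc = 0-1 = -1; aux=18
item=8: not %3==0, acc = (-1)-1 = -2; aux=26
item=12: %3==0, acc = (-2)*2+12 = 8; aux=27
item=8: not %3==0, acc = 8-1 = 7; aux=35
item=11: not %3==0, acc = 7-1 = 6; aux=46
acc-aux = 6-46 = -40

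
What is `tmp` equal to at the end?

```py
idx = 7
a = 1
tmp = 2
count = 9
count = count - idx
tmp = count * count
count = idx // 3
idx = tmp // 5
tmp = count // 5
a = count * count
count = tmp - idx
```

0

count = 9-7 = 2
tmp = 2*2 = 4
count = 7//3 = 2
idx = 4//5 = 0
tmp = 2//5 = 0
a = 2*2 = 4
count = 0-0 = 0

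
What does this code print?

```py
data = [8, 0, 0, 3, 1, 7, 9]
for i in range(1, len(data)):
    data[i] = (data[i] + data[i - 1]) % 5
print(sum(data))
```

24

i=1: data[1] = (0+8)%5 = 3 → [8, 3, 0, 3, 1, 7, 9]
i=2: data[2] = (0+3)%5 = 3 → [8, 3, 3, 3, 1, 7, 9]
i=3: data[3] = (3+3)%5 = 1 → [8, 3, 3, 1, 1, 7, 9]
i=4: data[4] = (1+1)%5 = 2 → [8, 3, 3, 1, 2, 7, 9]
i=5: data[5] = (7+2)%5 = 4 → [8, 3, 3, 1, 2, 4, 9]
i=6: data[6] = (9+4)%5 = 3 → [8, 3, 3, 1, 2, 4, 3]
sum = 24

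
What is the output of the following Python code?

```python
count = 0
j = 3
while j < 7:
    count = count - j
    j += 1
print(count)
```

j=3: count = 0-3 = -3
j=4: count = (-3)-4 = -7
j=5: count = (-7)-5 = -12
j=6: count = (-12)-6 = -18

-18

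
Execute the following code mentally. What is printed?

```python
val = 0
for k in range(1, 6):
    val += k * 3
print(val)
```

k=1: val = 0+1*3 = 3
k=2: val = 3+2*3 = 9
k=3: val = 9+3*3 = 18
k=4: val = 18+4*3 = 30
k=5: val = 30+5*3 = 45

45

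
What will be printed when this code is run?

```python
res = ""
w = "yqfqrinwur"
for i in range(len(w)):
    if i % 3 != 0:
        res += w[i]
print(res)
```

i=0: skip
i=1: add 'q' → 'q'
i=2: add 'f' → 'qf'
i=3: skip
i=4: add 'r' → 'qfr'
i=5: add 'i' → 'qfri'
i=6: skip
i=7: add 'w' → 'qfriw'
i=8: add 'u' → 'qfriwu'
i=9: skip

qfriwu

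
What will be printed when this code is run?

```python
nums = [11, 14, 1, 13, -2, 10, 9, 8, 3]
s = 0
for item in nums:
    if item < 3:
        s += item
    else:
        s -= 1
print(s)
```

-8

item=11: not <3, s = 0-1 = -1
item=14: not <3, s = (-1)-1 = -2
item=1: <3, s = (-2)+1 = -1
item=13: not <3, s = (-1)-1 = -2
item=-2: <3, s = (-2)+(-2) = -4
item=10: not <3, s = (-4)-1 = -5
item=9: not <3, s = (-5)-1 = -6
item=8: not <3, s = (-6)-1 = -7
item=3: not <3, s = (-7)-1 = -8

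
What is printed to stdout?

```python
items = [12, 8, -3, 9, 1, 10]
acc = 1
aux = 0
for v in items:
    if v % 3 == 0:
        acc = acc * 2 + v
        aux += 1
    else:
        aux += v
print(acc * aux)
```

v=12: %3==0, acc = 1*2+12 = 14; aux=1
v=8: not %3==0; aux=9
v=-3: %3==0, acc = 14*2+(-3) = 25; aux=10
v=9: %3==0, acc = 25*2+9 = 59; aux=11
v=1: not %3==0; aux=12
v=10: not %3==0; aux=22
acc*aux = 59*22 = 1298

1298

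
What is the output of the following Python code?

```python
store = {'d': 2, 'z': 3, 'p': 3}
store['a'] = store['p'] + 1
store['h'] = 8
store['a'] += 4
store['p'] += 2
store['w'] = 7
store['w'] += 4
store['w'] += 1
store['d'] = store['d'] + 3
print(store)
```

{'d': 5, 'z': 3, 'p': 5, 'a': 8, 'h': 8, 'w': 12}

store['a'] = store['p']+1 = 4 → {'d': 2, 'z': 3, 'p': 3, 'a': 4}
store['h'] = 8 → {'d': 2, 'z': 3, 'p': 3, 'a': 4, 'h': 8}
store['a'] = 4+4 = 8 → {'d': 2, 'z': 3, 'p': 3, 'a': 8, 'h': 8}
store['p'] = 3+2 = 5 → {'d': 2, 'z': 3, 'p': 5, 'a': 8, 'h': 8}
store['w'] = 7 → {'d': 2, 'z': 3, 'p': 5, 'a': 8, 'h': 8, 'w': 7}
store['w'] = 7+4 = 11 → {'d': 2, 'z': 3, 'p': 5, 'a': 8, 'h': 8, 'w': 11}
store['w'] = 11+1 = 12 → {'d': 2, 'z': 3, 'p': 5, 'a': 8, 'h': 8, 'w': 12}
store['d'] = store['d']+3 = 5 → {'d': 5, 'z': 3, 'p': 5, 'a': 8, 'h': 8, 'w': 12}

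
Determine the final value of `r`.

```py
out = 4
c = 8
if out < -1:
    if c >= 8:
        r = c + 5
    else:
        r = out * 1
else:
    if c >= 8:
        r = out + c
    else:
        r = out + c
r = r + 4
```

16

out=4, c=8
out < -1 is False; c >= 8 is True
→ r = out + c = 12
r = 12+4 = 16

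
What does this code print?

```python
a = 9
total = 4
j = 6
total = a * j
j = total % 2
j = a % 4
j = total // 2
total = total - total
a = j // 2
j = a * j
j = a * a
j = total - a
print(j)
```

-13

total = 9*6 = 54
j = 54%2 = 0
j = 9%4 = 1
j = 54//2 = 27
total = 54-54 = 0
a = 27//2 = 13
j = 13*27 = 351
j = 13*13 = 169
j = 0-13 = -13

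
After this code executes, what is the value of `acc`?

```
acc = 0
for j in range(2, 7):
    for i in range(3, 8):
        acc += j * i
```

j=2,i=3: acc = 0+6 = 6
j=2,i=4: acc = 6+8 = 14
j=2,i=5: acc = 14+10 = 24
j=2,i=6: acc = 24+12 = 36
j=2,i=7: acc = 36+14 = 50
j=3,i=3: acc = 50+9 = 59
j=3,i=4: acc = 59+12 = 71
j=3,i=5: acc = 71+15 = 86
j=3,i=6: acc = 86+18 = 104
j=3,i=7: acc = 104+21 = 125
j=4,i=3: acc = 125+12 = 137
j=4,i=4: acc = 137+16 = 153
j=4,i=5: acc = 153+20 = 173
j=4,i=6: acc = 173+24 = 197
j=4,i=7: acc = 197+28 = 225
j=5,i=3: acc = 225+15 = 240
j=5,i=4: acc = 240+20 = 260
j=5,i=5: acc = 260+25 = 285
j=5,i=6: acc = 285+30 = 315
j=5,i=7: acc = 315+35 = 350
j=6,i=3: acc = 350+18 = 368
j=6,i=4: acc = 368+24 = 392
j=6,i=5: acc = 392+30 = 422
j=6,i=6: acc = 422+36 = 458
j=6,i=7: acc = 458+42 = 500

500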